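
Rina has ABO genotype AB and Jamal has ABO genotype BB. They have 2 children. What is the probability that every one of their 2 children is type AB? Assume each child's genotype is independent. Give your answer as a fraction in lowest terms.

1/4

ABO cross AB × BB → 1/2 B, 1/2 AB.
So P(type AB) = 1/2 per child.
All 2 independent: (1/2)^2 = 1/4.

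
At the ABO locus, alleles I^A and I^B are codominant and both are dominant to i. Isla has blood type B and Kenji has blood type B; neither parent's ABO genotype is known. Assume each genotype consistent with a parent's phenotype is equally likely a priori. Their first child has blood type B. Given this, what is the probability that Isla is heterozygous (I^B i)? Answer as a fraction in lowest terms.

7/15

Possible genotypes: Isla ∈ {I^B I^B, I^B i}; Kenji ∈ {I^B I^B, I^B i}.
Weight each parental genotype pair by prior × P(type-B child):
  I^B I^B × I^B I^B: posterior weight 4/15.
  I^B I^B × I^B i: posterior weight 4/15.
  I^B i × I^B I^B: posterior weight 4/15.
  I^B i × I^B i: posterior weight 1/5.
Sum the posterior weight over pairs where Isla is I^B i: 7/15.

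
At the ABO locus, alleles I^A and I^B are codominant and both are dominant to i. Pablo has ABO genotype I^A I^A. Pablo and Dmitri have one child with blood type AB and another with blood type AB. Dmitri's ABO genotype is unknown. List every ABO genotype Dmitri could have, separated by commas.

I^A I^B, I^B I^B, I^B i

For each candidate genotype of Dmitri, check whether crossing it with I^A I^A can produce every observed child phenotype.
  I^A I^A → possible child types {A} ✗
  I^A I^B → possible child types {A, AB} ✓
  I^A i → possible child types {A} ✗
  I^B I^B → possible child types {AB} ✓
  I^B i → possible child types {A, AB} ✓
  i i → possible child types {A} ✗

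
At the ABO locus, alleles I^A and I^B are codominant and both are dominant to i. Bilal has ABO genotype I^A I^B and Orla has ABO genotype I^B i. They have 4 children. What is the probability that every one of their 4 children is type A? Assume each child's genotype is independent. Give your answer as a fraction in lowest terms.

ABO cross I^A I^B × I^B i → 1/4 A, 1/2 B, 1/4 AB.
So P(type A) = 1/4 per child.
All 4 independent: (1/4)^4 = 1/256.

1/256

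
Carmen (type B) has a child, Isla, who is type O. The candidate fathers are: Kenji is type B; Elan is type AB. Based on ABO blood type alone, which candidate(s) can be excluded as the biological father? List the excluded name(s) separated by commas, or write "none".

Elan

A candidate is excluded only if no genotype consistent with his phenotype could produce a type O child with a type B mother.
Elan (type AB): no genotype consistent with that phenotype can produce a type-O child with a type-B mother.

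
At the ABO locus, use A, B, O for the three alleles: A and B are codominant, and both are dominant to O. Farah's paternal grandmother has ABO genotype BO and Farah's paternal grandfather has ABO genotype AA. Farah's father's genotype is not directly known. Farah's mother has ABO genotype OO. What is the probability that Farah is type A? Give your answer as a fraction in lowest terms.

Farah's father's ABO genotype from BO × AA: 1/2 AB, 1/2 AO.
Crossing each possibility with the mother OO and summing P(type A): 1/2·1/2 + 1/2·1/2 = 1/2.

1/2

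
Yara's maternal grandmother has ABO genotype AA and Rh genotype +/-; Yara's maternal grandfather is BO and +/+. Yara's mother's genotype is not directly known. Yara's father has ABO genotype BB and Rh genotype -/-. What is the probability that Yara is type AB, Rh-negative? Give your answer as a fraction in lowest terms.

1/8

Yara's mother's ABO genotype from AA × BO: 1/2 AB, 1/2 AO.
Crossing each possibility with the father BB and summing P(type AB): 1/2·1/2 + 1/2·1/2 = 1/2.
Similarly for Rh via the mother's Rh distribution: P(Rh-) = 1/4.
Independent loci: 1/2 × 1/4 = 1/8.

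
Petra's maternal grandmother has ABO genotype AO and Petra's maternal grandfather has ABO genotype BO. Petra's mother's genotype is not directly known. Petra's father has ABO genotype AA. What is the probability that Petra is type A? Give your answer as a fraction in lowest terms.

3/4

Petra's mother's ABO genotype from AO × BO: 1/4 AB, 1/4 AO, 1/4 BO, 1/4 OO.
Crossing each possibility with the father AA and summing P(type A): 1/4·1/2 + 1/4·1 + 1/4·1/2 + 1/4·1 = 3/4.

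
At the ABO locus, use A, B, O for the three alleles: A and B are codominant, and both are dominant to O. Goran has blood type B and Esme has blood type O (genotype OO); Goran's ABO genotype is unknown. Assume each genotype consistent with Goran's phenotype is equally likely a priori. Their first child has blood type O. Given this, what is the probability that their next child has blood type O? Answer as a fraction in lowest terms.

1/2

Possible genotypes: Goran ∈ {BB, BO}; Esme ∈ {OO}.
Weight each parental genotype pair by prior × P(type-O child):
  BO × OO: posterior weight 1; P(next child type O) = 1/2.
Weighted sum = 1/2.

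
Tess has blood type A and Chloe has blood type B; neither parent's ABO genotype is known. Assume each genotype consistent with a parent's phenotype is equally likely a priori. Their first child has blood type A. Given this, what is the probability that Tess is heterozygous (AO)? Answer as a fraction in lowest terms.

1/3

Possible genotypes: Tess ∈ {AA, AO}; Chloe ∈ {BB, BO}.
Weight each parental genotype pair by prior × P(type-A child):
  AA × BO: posterior weight 2/3.
  AO × BO: posterior weight 1/3.
Sum the posterior weight over pairs where Tess is AO: 1/3.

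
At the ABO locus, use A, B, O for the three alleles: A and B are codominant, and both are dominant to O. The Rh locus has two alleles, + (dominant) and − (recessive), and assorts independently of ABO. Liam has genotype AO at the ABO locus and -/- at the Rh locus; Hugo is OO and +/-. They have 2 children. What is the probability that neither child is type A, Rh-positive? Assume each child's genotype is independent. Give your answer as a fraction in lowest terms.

ABO cross AO × OO → 1/2 O, 1/2 A.
Rh cross -/- × +/- → 1/2 Rh+, 1/2 Rh-; so P(type A, Rh-positive) = 1/2 × 1/2 = 1/4 per child.
P(not type A, Rh-positive) = 3/4 for one child; (3/4)^2 = 9/16.

9/16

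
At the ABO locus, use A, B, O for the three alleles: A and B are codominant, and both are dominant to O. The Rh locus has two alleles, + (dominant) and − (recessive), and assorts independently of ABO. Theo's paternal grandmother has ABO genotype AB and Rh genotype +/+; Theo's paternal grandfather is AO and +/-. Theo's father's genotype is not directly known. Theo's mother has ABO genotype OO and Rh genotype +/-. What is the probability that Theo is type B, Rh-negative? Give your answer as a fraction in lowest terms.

1/32

Theo's father's ABO genotype from AB × AO: 1/4 AA, 1/4 AB, 1/4 AO, 1/4 BO.
Crossing each possibility with the mother OO and summing P(type B): 1/4·0 + 1/4·1/2 + 1/4·0 + 1/4·1/2 = 1/4.
Similarly for Rh via the father's Rh distribution: P(Rh-) = 1/8.
Independent loci: 1/4 × 1/8 = 1/32.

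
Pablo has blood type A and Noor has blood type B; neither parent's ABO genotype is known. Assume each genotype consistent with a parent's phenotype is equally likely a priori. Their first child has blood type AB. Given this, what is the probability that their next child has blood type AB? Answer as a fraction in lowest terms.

Possible genotypes: Pablo ∈ {I^A I^A, I^A i}; Noor ∈ {I^B I^B, I^B i}.
Weight each parental genotype pair by prior × P(type-AB child):
  I^A I^A × I^B I^B: posterior weight 4/9; P(next child type AB) = 1.
  I^A I^A × I^B i: posterior weight 2/9; P(next child type AB) = 1/2.
  I^A i × I^B I^B: posterior weight 2/9; P(next child type AB) = 1/2.
  I^A i × I^B i: posterior weight 1/9; P(next child type AB) = 1/4.
Weighted sum = 25/36.

25/36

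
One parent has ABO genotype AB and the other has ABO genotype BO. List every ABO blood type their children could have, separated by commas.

A, B, AB

Gametes from AB × BO give offspring ABO genotypes AB, AO, BB, BO, i.e. phenotypes A, B, AB.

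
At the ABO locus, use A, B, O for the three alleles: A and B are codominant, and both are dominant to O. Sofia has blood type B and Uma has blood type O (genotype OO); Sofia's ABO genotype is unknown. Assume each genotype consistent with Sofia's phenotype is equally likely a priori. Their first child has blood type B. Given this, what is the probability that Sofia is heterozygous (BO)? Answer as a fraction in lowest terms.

1/3

Possible genotypes: Sofia ∈ {BB, BO}; Uma ∈ {OO}.
Weight each parental genotype pair by prior × P(type-B child):
  BB × OO: posterior weight 2/3.
  BO × OO: posterior weight 1/3.
Sum the posterior weight over pairs where Sofia is BO: 1/3.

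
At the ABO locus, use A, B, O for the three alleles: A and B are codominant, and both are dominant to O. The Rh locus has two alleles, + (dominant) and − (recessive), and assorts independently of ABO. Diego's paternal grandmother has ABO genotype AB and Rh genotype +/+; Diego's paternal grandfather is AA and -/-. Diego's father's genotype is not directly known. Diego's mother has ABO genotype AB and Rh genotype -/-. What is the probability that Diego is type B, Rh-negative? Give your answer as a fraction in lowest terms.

1/16

Diego's father's ABO genotype from AB × AA: 1/2 AA, 1/2 AB.
Crossing each possibility with the mother AB and summing P(type B): 1/2·0 + 1/2·1/4 = 1/8.
Similarly for Rh via the father's Rh distribution: P(Rh-) = 1/2.
Independent loci: 1/8 × 1/2 = 1/16.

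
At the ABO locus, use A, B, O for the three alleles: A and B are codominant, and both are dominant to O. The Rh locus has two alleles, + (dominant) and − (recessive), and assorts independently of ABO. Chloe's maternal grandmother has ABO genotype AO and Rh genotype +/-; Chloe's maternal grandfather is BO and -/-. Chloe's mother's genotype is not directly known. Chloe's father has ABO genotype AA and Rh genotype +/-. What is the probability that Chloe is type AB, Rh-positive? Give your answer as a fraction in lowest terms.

5/32

Chloe's mother's ABO genotype from AO × BO: 1/4 AB, 1/4 AO, 1/4 BO, 1/4 OO.
Crossing each possibility with the father AA and summing P(type AB): 1/4·1/2 + 1/4·0 + 1/4·1/2 + 1/4·0 = 1/4.
Similarly for Rh via the mother's Rh distribution: P(Rh+) = 5/8.
Independent loci: 1/4 × 5/8 = 5/32.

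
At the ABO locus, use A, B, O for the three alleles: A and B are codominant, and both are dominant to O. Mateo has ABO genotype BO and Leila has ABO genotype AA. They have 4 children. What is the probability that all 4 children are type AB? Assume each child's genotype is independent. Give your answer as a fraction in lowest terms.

1/16

ABO cross BO × AA → 1/2 A, 1/2 AB.
So P(type AB) = 1/2 per child.
All 4 independent: (1/2)^4 = 1/16.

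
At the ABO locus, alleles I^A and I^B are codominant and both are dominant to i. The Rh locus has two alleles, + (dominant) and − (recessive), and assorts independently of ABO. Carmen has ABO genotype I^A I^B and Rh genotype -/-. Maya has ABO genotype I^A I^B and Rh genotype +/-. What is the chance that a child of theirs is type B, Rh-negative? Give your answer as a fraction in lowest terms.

1/8

ABO cross I^A I^B × I^A I^B → offspring phenotypes: 1/4 A, 1/4 B, 1/2 AB.
Rh cross -/- × +/- → 1/2 Rh+, 1/2 Rh-.
Independent loci: P(type B, Rh-negative) = 1/4 × 1/2 = 1/8.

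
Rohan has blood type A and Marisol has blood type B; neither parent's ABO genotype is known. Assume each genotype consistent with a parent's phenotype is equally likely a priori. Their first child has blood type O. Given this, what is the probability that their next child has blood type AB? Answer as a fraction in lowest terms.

Possible genotypes: Rohan ∈ {AA, AO}; Marisol ∈ {BB, BO}.
Weight each parental genotype pair by prior × P(type-O child):
  AO × BO: posterior weight 1; P(next child type AB) = 1/4.
Weighted sum = 1/4.

1/4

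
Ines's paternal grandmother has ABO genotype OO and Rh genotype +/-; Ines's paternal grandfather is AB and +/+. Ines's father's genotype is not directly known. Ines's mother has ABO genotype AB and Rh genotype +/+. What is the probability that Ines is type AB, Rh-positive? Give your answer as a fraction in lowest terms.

Ines's father's ABO genotype from OO × AB: 1/2 AO, 1/2 BO.
Crossing each possibility with the mother AB and summing P(type AB): 1/2·1/4 + 1/2·1/4 = 1/4.
Similarly for Rh via the father's Rh distribution: P(Rh+) = 1.
Independent loci: 1/4 × 1 = 1/4.

1/4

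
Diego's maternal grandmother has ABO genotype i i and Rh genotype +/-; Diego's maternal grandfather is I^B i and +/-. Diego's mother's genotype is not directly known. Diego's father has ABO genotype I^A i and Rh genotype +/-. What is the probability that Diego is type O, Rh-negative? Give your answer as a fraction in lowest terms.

3/32

Diego's mother's ABO genotype from i i × I^B i: 1/2 I^B i, 1/2 i i.
Crossing each possibility with the father I^A i and summing P(type O): 1/2·1/4 + 1/2·1/2 = 3/8.
Similarly for Rh via the mother's Rh distribution: P(Rh-) = 1/4.
Independent loci: 3/8 × 1/4 = 3/32.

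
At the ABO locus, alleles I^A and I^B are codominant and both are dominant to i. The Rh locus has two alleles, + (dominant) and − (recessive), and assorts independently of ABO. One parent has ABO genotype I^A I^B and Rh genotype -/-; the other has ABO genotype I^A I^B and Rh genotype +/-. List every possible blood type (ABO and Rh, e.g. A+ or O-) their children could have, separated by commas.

A+, A-, B+, B-, AB+, AB-

Gametes from I^A I^B × I^A I^B give offspring ABO genotypes I^A I^A, I^A I^B, I^B I^B, i.e. phenotypes A, B, AB.
Rh cross -/- × +/- → phenotypes Rh+, Rh-.
Combining independently: A+, A-, B+, B-, AB+, AB-.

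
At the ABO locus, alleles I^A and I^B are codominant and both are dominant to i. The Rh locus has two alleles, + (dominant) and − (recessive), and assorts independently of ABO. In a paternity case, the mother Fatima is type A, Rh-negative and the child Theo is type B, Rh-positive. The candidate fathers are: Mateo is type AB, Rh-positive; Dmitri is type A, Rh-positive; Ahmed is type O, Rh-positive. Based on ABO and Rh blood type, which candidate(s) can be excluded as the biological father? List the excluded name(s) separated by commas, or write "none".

A candidate is excluded only if no genotype consistent with his phenotype could produce a type B, Rh-positive child with a type A, Rh-negative mother.
Dmitri (type A, Rh+): no genotype consistent with that phenotype can produce a type-B Rh+ child with a type-A mother.
Ahmed (type O, Rh+): no genotype consistent with that phenotype can produce a type-B Rh+ child with a type-A mother.

Dmitri, Ahmed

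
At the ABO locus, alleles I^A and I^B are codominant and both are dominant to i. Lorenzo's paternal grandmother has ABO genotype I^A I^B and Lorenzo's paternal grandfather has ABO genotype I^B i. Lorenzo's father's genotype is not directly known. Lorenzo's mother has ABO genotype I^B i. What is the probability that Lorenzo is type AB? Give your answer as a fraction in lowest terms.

1/8

Lorenzo's father's ABO genotype from I^A I^B × I^B i: 1/4 I^A I^B, 1/4 I^A i, 1/4 I^B I^B, 1/4 I^B i.
Crossing each possibility with the mother I^B i and summing P(type AB): 1/4·1/4 + 1/4·1/4 + 1/4·0 + 1/4·0 = 1/8.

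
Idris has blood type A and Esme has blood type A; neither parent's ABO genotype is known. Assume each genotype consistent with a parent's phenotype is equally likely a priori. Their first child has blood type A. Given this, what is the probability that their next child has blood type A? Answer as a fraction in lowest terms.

Possible genotypes: Idris ∈ {I^A I^A, I^A i}; Esme ∈ {I^A I^A, I^A i}.
Weight each parental genotype pair by prior × P(type-A child):
  I^A I^A × I^A I^A: posterior weight 4/15; P(next child type A) = 1.
  I^A I^A × I^A i: posterior weight 4/15; P(next child type A) = 1.
  I^A i × I^A I^A: posterior weight 4/15; P(next child type A) = 1.
  I^A i × I^A i: posterior weight 1/5; P(next child type A) = 3/4.
Weighted sum = 19/20.

19/20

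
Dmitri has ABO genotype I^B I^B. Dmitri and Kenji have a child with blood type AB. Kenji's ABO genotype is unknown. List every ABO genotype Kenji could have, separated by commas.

For each candidate genotype of Kenji, check whether crossing it with I^B I^B can produce every observed child phenotype.
  I^A I^A → possible child types {AB} ✓
  I^A I^B → possible child types {B, AB} ✓
  I^A i → possible child types {B, AB} ✓
  I^B I^B → possible child types {B} ✗
  I^B i → possible child types {B} ✗
  i i → possible child types {B} ✗

I^A I^A, I^A I^B, I^A i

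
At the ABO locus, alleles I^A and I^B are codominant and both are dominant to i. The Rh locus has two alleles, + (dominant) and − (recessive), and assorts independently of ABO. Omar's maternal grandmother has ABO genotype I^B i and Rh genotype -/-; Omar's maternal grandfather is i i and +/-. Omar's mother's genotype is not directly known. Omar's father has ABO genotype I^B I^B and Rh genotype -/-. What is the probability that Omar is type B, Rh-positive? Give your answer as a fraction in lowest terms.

1/4

Omar's mother's ABO genotype from I^B i × i i: 1/2 I^B i, 1/2 i i.
Crossing each possibility with the father I^B I^B and summing P(type B): 1/2·1 + 1/2·1 = 1.
Similarly for Rh via the mother's Rh distribution: P(Rh+) = 1/4.
Independent loci: 1 × 1/4 = 1/4.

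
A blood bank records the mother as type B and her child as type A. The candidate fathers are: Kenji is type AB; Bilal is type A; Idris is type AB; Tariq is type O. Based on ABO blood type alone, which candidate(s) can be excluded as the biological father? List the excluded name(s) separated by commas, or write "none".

A candidate is excluded only if no genotype consistent with his phenotype could produce a type A child with a type B mother.
Tariq (type O): no genotype consistent with that phenotype can produce a type-A child with a type-B mother.

Tariq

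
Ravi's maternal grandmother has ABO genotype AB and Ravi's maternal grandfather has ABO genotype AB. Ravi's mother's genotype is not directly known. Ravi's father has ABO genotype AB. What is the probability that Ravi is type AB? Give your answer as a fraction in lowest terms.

Ravi's mother's ABO genotype from AB × AB: 1/4 AA, 1/2 AB, 1/4 BB.
Crossing each possibility with the father AB and summing P(type AB): 1/4·1/2 + 1/2·1/2 + 1/4·1/2 = 1/2.

1/2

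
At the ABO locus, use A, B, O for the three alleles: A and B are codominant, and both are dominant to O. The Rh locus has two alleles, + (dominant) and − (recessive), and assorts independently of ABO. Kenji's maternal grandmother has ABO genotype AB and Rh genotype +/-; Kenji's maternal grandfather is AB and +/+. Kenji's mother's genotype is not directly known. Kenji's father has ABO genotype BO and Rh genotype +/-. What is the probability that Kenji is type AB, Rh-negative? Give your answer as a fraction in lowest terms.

1/32

Kenji's mother's ABO genotype from AB × AB: 1/4 AA, 1/2 AB, 1/4 BB.
Crossing each possibility with the father BO and summing P(type AB): 1/4·1/2 + 1/2·1/4 + 1/4·0 = 1/4.
Similarly for Rh via the mother's Rh distribution: P(Rh-) = 1/8.
Independent loci: 1/4 × 1/8 = 1/32.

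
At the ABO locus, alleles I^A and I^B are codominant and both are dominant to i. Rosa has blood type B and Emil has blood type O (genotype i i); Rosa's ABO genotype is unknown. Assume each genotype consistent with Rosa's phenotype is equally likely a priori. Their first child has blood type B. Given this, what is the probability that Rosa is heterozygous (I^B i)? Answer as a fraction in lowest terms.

1/3

Possible genotypes: Rosa ∈ {I^B I^B, I^B i}; Emil ∈ {i i}.
Weight each parental genotype pair by prior × P(type-B child):
  I^B I^B × i i: posterior weight 2/3.
  I^B i × i i: posterior weight 1/3.
Sum the posterior weight over pairs where Rosa is I^B i: 1/3.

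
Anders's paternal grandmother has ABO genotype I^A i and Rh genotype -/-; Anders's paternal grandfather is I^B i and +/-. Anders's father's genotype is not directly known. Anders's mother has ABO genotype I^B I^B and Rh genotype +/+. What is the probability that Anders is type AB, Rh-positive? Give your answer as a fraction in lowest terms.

Anders's father's ABO genotype from I^A i × I^B i: 1/4 I^A I^B, 1/4 I^A i, 1/4 I^B i, 1/4 i i.
Crossing each possibility with the mother I^B I^B and summing P(type AB): 1/4·1/2 + 1/4·1/2 + 1/4·0 + 1/4·0 = 1/4.
Similarly for Rh via the father's Rh distribution: P(Rh+) = 1.
Independent loci: 1/4 × 1 = 1/4.

1/4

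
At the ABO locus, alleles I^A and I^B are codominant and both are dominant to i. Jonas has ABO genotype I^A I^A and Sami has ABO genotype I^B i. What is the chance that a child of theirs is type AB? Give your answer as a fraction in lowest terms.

1/2

ABO cross I^A I^A × I^B i → offspring phenotypes: 1/2 A, 1/2 AB.
So P(type AB) = 1/2.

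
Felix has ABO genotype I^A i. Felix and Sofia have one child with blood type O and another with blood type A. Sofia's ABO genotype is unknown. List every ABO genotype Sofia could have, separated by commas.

For each candidate genotype of Sofia, check whether crossing it with I^A i can produce every observed child phenotype.
  I^A I^A → possible child types {A} ✗
  I^A I^B → possible child types {A, B, AB} ✗
  I^A i → possible child types {O, A} ✓
  I^B I^B → possible child types {B, AB} ✗
  I^B i → possible child types {O, A, B, AB} ✓
  i i → possible child types {O, A} ✓

I^A i, I^B i, i i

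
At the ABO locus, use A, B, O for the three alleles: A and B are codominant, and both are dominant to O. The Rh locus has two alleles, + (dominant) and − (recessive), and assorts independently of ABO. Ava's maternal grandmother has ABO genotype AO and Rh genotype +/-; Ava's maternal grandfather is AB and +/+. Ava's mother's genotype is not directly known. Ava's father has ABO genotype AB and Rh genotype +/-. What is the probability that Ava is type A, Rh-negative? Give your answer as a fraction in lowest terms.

3/64

Ava's mother's ABO genotype from AO × AB: 1/4 AA, 1/4 AB, 1/4 AO, 1/4 BO.
Crossing each possibility with the father AB and summing P(type A): 1/4·1/2 + 1/4·1/4 + 1/4·1/2 + 1/4·1/4 = 3/8.
Similarly for Rh via the mother's Rh distribution: P(Rh-) = 1/8.
Independent loci: 3/8 × 1/8 = 3/64.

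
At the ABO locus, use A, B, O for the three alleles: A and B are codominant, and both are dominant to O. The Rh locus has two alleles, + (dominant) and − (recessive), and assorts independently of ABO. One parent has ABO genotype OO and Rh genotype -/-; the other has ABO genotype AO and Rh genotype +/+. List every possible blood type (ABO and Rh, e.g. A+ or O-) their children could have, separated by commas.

Gametes from OO × AO give offspring ABO genotypes AO, OO, i.e. phenotypes O, A.
Rh cross -/- × +/+ → phenotypes Rh+.
Combining independently: O+, A+.

O+, A+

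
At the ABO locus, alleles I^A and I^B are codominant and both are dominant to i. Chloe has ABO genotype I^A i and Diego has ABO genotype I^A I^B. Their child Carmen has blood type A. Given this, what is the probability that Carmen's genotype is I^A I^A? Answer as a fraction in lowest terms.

1/2

Cross I^A i × I^A I^B → 1/4 I^A I^A, 1/4 I^A I^B, 1/4 I^A i, 1/4 I^B i.
Type-A genotypes among offspring: I^A I^A (1/4), I^A i (1/4); total 1/2.
P(I^A I^A | type A) = (1/4) / (1/2) = 1/2.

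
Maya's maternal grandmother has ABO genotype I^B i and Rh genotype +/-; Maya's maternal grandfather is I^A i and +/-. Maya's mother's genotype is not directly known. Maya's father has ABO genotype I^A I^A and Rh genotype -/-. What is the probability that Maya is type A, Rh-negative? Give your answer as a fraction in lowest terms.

Maya's mother's ABO genotype from I^B i × I^A i: 1/4 I^A I^B, 1/4 I^A i, 1/4 I^B i, 1/4 i i.
Crossing each possibility with the father I^A I^A and summing P(type A): 1/4·1/2 + 1/4·1 + 1/4·1/2 + 1/4·1 = 3/4.
Similarly for Rh via the mother's Rh distribution: P(Rh-) = 1/2.
Independent loci: 3/4 × 1/2 = 3/8.

3/8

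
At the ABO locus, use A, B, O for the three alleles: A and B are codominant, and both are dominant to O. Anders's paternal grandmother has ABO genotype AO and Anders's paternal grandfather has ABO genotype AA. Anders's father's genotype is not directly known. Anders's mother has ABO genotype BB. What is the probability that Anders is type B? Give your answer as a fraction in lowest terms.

Anders's father's ABO genotype from AO × AA: 1/2 AA, 1/2 AO.
Crossing each possibility with the mother BB and summing P(type B): 1/2·0 + 1/2·1/2 = 1/4.

1/4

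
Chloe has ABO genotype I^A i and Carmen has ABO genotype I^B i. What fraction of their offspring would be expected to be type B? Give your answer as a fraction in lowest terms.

ABO cross I^A i × I^B i → offspring phenotypes: 1/4 O, 1/4 A, 1/4 B, 1/4 AB.
So P(type B) = 1/4.

1/4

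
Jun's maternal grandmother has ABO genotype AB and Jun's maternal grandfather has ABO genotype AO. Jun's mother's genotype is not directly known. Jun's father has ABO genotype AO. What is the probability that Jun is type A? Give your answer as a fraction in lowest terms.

Jun's mother's ABO genotype from AB × AO: 1/4 AA, 1/4 AB, 1/4 AO, 1/4 BO.
Crossing each possibility with the father AO and summing P(type A): 1/4·1 + 1/4·1/2 + 1/4·3/4 + 1/4·1/4 = 5/8.

5/8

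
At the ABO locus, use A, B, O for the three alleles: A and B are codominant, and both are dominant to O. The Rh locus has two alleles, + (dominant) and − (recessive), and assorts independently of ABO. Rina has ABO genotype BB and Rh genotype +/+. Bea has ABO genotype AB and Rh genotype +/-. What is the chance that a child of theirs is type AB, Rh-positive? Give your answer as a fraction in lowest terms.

ABO cross BB × AB → offspring phenotypes: 1/2 B, 1/2 AB.
Rh cross +/+ × +/- → 1 Rh+.
Independent loci: P(type AB, Rh-positive) = 1/2 × 1 = 1/2.

1/2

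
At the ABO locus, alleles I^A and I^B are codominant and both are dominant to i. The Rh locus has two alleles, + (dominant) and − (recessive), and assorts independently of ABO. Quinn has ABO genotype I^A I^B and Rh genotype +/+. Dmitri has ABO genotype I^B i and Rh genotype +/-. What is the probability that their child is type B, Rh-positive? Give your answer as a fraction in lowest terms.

1/2

ABO cross I^A I^B × I^B i → offspring phenotypes: 1/4 A, 1/2 B, 1/4 AB.
Rh cross +/+ × +/- → 1 Rh+.
Independent loci: P(type B, Rh-positive) = 1/2 × 1 = 1/2.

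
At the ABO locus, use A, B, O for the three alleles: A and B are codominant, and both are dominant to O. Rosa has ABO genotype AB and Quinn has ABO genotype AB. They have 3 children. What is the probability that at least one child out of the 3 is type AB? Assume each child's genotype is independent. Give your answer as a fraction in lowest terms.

7/8

ABO cross AB × AB → 1/4 A, 1/4 B, 1/2 AB.
So P(type AB) = 1/2 per child.
P(none) = (1/2)^3 = 1/8; P(at least one) = 1 − 1/8 = 7/8.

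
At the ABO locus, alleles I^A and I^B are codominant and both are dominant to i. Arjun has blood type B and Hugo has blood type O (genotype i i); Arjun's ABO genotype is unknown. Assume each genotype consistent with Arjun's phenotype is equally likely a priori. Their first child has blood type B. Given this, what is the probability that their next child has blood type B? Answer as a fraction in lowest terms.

Possible genotypes: Arjun ∈ {I^B I^B, I^B i}; Hugo ∈ {i i}.
Weight each parental genotype pair by prior × P(type-B child):
  I^B I^B × i i: posterior weight 2/3; P(next child type B) = 1.
  I^B i × i i: posterior weight 1/3; P(next child type B) = 1/2.
Weighted sum = 5/6.

5/6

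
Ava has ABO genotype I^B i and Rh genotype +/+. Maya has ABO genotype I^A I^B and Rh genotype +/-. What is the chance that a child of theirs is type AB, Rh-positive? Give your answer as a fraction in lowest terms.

1/4

ABO cross I^B i × I^A I^B → offspring phenotypes: 1/4 A, 1/2 B, 1/4 AB.
Rh cross +/+ × +/- → 1 Rh+.
Independent loci: P(type AB, Rh-positive) = 1/4 × 1 = 1/4.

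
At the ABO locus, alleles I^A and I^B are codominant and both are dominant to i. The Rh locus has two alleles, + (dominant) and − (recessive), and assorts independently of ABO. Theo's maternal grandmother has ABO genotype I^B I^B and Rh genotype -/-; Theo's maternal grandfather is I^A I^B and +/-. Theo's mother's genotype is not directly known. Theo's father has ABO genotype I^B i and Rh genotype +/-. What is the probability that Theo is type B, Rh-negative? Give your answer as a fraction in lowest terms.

9/32

Theo's mother's ABO genotype from I^B I^B × I^A I^B: 1/2 I^A I^B, 1/2 I^B I^B.
Crossing each possibility with the father I^B i and summing P(type B): 1/2·1/2 + 1/2·1 = 3/4.
Similarly for Rh via the mother's Rh distribution: P(Rh-) = 3/8.
Independent loci: 3/4 × 3/8 = 9/32.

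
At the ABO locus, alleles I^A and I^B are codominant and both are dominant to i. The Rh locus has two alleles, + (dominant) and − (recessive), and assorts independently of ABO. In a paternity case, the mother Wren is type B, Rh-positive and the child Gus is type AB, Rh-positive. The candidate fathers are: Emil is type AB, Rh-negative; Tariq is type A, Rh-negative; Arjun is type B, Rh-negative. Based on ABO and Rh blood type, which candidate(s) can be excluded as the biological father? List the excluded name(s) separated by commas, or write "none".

Arjun

A candidate is excluded only if no genotype consistent with his phenotype could produce a type AB, Rh-positive child with a type B, Rh-positive mother.
Arjun (type B, Rh-): no genotype consistent with that phenotype can produce a type-AB Rh+ child with a type-B mother.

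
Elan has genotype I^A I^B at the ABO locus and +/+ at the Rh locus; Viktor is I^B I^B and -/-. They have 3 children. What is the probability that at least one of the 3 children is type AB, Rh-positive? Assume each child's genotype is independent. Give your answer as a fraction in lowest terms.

ABO cross I^A I^B × I^B I^B → 1/2 B, 1/2 AB.
Rh cross +/+ × -/- → 1 Rh+; so P(type AB, Rh-positive) = 1/2 × 1 = 1/2 per child.
P(none) = (1/2)^3 = 1/8; P(at least one) = 1 − 1/8 = 7/8.

7/8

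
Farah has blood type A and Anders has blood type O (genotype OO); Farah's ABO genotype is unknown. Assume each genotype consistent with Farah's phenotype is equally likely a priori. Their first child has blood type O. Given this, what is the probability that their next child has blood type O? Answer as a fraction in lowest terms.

Possible genotypes: Farah ∈ {AA, AO}; Anders ∈ {OO}.
Weight each parental genotype pair by prior × P(type-O child):
  AO × OO: posterior weight 1; P(next child type O) = 1/2.
Weighted sum = 1/2.

1/2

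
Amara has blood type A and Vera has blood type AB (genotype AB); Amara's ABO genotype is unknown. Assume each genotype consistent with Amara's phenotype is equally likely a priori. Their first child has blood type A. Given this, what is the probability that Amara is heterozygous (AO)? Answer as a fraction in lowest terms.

Possible genotypes: Amara ∈ {AA, AO}; Vera ∈ {AB}.
Weight each parental genotype pair by prior × P(type-A child):
  AA × AB: posterior weight 1/2.
  AO × AB: posterior weight 1/2.
Sum the posterior weight over pairs where Amara is AO: 1/2.

1/2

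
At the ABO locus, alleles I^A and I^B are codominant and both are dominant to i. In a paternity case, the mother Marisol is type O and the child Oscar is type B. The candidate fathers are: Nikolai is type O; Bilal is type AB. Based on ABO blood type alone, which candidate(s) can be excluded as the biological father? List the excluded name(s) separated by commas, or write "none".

Nikolai

A candidate is excluded only if no genotype consistent with his phenotype could produce a type B child with a type O mother.
Nikolai (type O): no genotype consistent with that phenotype can produce a type-B child with a type-O mother.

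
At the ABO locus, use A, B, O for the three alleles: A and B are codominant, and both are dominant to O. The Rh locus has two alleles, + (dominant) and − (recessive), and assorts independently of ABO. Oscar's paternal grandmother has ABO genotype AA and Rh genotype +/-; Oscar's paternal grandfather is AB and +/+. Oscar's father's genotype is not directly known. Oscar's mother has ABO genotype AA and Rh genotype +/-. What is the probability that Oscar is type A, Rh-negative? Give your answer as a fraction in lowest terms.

3/32

Oscar's father's ABO genotype from AA × AB: 1/2 AA, 1/2 AB.
Crossing each possibility with the mother AA and summing P(type A): 1/2·1 + 1/2·1/2 = 3/4.
Similarly for Rh via the father's Rh distribution: P(Rh-) = 1/8.
Independent loci: 3/4 × 1/8 = 3/32.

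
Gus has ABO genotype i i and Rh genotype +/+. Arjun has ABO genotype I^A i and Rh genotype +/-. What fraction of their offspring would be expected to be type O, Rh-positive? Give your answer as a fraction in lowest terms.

1/2

ABO cross i i × I^A i → offspring phenotypes: 1/2 O, 1/2 A.
Rh cross +/+ × +/- → 1 Rh+.
Independent loci: P(type O, Rh-positive) = 1/2 × 1 = 1/2.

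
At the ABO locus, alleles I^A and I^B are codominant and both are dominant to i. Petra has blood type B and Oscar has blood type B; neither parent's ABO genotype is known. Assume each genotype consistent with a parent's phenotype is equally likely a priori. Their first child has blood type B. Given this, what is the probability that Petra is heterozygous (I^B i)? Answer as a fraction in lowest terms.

Possible genotypes: Petra ∈ {I^B I^B, I^B i}; Oscar ∈ {I^B I^B, I^B i}.
Weight each parental genotype pair by prior × P(type-B child):
  I^B I^B × I^B I^B: posterior weight 4/15.
  I^B I^B × I^B i: posterior weight 4/15.
  I^B i × I^B I^B: posterior weight 4/15.
  I^B i × I^B i: posterior weight 1/5.
Sum the posterior weight over pairs where Petra is I^B i: 7/15.

7/15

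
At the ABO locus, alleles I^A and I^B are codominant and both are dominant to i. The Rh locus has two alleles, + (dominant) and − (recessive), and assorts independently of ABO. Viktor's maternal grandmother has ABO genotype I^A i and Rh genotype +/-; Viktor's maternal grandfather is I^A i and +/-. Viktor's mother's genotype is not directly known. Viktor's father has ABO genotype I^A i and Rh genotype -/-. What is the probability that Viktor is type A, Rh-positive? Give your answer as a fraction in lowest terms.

Viktor's mother's ABO genotype from I^A i × I^A i: 1/4 I^A I^A, 1/2 I^A i, 1/4 i i.
Crossing each possibility with the father I^A i and summing P(type A): 1/4·1 + 1/2·3/4 + 1/4·1/2 = 3/4.
Similarly for Rh via the mother's Rh distribution: P(Rh+) = 1/2.
Independent loci: 3/4 × 1/2 = 3/8.

3/8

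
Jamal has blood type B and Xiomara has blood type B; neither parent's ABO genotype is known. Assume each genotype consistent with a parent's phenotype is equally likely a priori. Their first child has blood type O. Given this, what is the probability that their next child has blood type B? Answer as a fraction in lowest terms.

Possible genotypes: Jamal ∈ {BB, BO}; Xiomara ∈ {BB, BO}.
Weight each parental genotype pair by prior × P(type-O child):
  BO × BO: posterior weight 1; P(next child type B) = 3/4.
Weighted sum = 3/4.

3/4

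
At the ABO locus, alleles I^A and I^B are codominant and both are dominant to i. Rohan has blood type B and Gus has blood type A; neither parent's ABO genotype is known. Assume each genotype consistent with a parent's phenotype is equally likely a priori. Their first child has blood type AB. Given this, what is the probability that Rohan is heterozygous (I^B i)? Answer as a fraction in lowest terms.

1/3

Possible genotypes: Rohan ∈ {I^B I^B, I^B i}; Gus ∈ {I^A I^A, I^A i}.
Weight each parental genotype pair by prior × P(type-AB child):
  I^B I^B × I^A I^A: posterior weight 4/9.
  I^B I^B × I^A i: posterior weight 2/9.
  I^B i × I^A I^A: posterior weight 2/9.
  I^B i × I^A i: posterior weight 1/9.
Sum the posterior weight over pairs where Rohan is I^B i: 1/3.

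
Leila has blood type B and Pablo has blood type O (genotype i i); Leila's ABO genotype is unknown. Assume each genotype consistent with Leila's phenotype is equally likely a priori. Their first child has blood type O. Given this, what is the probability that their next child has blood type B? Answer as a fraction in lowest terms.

1/2

Possible genotypes: Leila ∈ {I^B I^B, I^B i}; Pablo ∈ {i i}.
Weight each parental genotype pair by prior × P(type-O child):
  I^B i × i i: posterior weight 1; P(next child type B) = 1/2.
Weighted sum = 1/2.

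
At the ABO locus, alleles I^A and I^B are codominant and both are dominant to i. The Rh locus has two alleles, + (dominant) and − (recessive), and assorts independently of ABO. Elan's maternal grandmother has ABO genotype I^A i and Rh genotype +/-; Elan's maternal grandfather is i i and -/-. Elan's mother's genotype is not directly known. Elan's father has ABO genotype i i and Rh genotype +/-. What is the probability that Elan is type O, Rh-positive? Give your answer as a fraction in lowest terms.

Elan's mother's ABO genotype from I^A i × i i: 1/2 I^A i, 1/2 i i.
Crossing each possibility with the father i i and summing P(type O): 1/2·1/2 + 1/2·1 = 3/4.
Similarly for Rh via the mother's Rh distribution: P(Rh+) = 5/8.
Independent loci: 3/4 × 5/8 = 15/32.

15/32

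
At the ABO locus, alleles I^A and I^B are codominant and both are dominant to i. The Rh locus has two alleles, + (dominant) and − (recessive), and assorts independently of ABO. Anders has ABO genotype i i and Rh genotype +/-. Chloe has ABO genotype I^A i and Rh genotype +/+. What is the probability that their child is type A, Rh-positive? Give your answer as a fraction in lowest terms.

ABO cross i i × I^A i → offspring phenotypes: 1/2 O, 1/2 A.
Rh cross +/- × +/+ → 1 Rh+.
Independent loci: P(type A, Rh-positive) = 1/2 × 1 = 1/2.

1/2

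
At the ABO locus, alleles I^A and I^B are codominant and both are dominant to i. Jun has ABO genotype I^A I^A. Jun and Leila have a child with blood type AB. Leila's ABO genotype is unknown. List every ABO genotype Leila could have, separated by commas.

For each candidate genotype of Leila, check whether crossing it with I^A I^A can produce every observed child phenotype.
  I^A I^A → possible child types {A} ✗
  I^A I^B → possible child types {A, AB} ✓
  I^A i → possible child types {A} ✗
  I^B I^B → possible child types {AB} ✓
  I^B i → possible child types {A, AB} ✓
  i i → possible child types {A} ✗

I^A I^B, I^B I^B, I^B i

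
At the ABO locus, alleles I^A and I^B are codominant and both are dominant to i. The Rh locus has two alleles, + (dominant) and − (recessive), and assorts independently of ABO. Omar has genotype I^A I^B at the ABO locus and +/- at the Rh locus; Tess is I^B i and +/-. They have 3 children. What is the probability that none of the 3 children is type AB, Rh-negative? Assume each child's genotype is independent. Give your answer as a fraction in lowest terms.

ABO cross I^A I^B × I^B i → 1/4 A, 1/2 B, 1/4 AB.
Rh cross +/- × +/- → 3/4 Rh+, 1/4 Rh-; so P(type AB, Rh-negative) = 1/4 × 1/4 = 1/16 per child.
P(not type AB, Rh-negative) = 15/16 for one child; (15/16)^3 = 3375/4096.

3375/4096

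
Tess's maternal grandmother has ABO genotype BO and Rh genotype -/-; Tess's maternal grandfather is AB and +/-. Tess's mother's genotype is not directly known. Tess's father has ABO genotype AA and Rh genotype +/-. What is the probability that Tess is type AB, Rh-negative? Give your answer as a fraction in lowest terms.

Tess's mother's ABO genotype from BO × AB: 1/4 AB, 1/4 AO, 1/4 BB, 1/4 BO.
Crossing each possibility with the father AA and summing P(type AB): 1/4·1/2 + 1/4·0 + 1/4·1 + 1/4·1/2 = 1/2.
Similarly for Rh via the mother's Rh distribution: P(Rh-) = 3/8.
Independent loci: 1/2 × 3/8 = 3/16.

3/16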